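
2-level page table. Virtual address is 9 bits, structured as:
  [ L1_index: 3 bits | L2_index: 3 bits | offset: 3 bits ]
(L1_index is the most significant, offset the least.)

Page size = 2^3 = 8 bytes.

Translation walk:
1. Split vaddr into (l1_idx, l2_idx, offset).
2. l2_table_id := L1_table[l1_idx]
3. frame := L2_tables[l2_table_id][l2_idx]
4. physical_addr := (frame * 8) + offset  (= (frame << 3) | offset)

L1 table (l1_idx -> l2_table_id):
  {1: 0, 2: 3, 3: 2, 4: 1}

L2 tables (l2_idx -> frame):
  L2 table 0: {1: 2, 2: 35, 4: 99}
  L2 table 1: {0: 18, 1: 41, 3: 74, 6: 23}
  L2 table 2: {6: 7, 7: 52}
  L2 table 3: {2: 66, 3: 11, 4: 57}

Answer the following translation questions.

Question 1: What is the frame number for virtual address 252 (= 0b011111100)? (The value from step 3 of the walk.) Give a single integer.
vaddr = 252: l1_idx=3, l2_idx=7
L1[3] = 2; L2[2][7] = 52

Answer: 52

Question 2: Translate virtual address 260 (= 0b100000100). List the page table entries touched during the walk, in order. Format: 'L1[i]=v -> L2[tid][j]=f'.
vaddr = 260 = 0b100000100
Split: l1_idx=4, l2_idx=0, offset=4

Answer: L1[4]=1 -> L2[1][0]=18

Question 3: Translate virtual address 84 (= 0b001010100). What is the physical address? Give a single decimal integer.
Answer: 284

Derivation:
vaddr = 84 = 0b001010100
Split: l1_idx=1, l2_idx=2, offset=4
L1[1] = 0
L2[0][2] = 35
paddr = 35 * 8 + 4 = 284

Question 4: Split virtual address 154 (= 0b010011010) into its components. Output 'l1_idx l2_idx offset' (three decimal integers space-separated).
Answer: 2 3 2

Derivation:
vaddr = 154 = 0b010011010
  top 3 bits -> l1_idx = 2
  next 3 bits -> l2_idx = 3
  bottom 3 bits -> offset = 2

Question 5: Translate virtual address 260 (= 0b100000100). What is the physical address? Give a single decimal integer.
vaddr = 260 = 0b100000100
Split: l1_idx=4, l2_idx=0, offset=4
L1[4] = 1
L2[1][0] = 18
paddr = 18 * 8 + 4 = 148

Answer: 148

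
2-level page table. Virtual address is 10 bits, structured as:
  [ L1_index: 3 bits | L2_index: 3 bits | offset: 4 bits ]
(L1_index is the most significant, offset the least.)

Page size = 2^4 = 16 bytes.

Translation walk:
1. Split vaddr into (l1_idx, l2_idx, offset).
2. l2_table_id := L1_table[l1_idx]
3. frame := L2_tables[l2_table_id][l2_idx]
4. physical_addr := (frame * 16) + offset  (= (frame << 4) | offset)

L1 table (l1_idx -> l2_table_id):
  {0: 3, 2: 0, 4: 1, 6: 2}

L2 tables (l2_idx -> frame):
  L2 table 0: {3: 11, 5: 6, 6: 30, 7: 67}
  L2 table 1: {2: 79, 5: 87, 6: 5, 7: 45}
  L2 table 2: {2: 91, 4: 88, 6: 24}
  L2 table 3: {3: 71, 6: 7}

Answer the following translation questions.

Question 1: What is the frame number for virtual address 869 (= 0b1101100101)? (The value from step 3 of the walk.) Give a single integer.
vaddr = 869: l1_idx=6, l2_idx=6
L1[6] = 2; L2[2][6] = 24

Answer: 24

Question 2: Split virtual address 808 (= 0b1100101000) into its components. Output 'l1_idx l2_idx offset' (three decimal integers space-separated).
Answer: 6 2 8

Derivation:
vaddr = 808 = 0b1100101000
  top 3 bits -> l1_idx = 6
  next 3 bits -> l2_idx = 2
  bottom 4 bits -> offset = 8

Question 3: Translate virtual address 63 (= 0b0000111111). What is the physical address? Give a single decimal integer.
vaddr = 63 = 0b0000111111
Split: l1_idx=0, l2_idx=3, offset=15
L1[0] = 3
L2[3][3] = 71
paddr = 71 * 16 + 15 = 1151

Answer: 1151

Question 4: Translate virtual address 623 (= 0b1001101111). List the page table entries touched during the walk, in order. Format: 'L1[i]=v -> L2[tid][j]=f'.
Answer: L1[4]=1 -> L2[1][6]=5

Derivation:
vaddr = 623 = 0b1001101111
Split: l1_idx=4, l2_idx=6, offset=15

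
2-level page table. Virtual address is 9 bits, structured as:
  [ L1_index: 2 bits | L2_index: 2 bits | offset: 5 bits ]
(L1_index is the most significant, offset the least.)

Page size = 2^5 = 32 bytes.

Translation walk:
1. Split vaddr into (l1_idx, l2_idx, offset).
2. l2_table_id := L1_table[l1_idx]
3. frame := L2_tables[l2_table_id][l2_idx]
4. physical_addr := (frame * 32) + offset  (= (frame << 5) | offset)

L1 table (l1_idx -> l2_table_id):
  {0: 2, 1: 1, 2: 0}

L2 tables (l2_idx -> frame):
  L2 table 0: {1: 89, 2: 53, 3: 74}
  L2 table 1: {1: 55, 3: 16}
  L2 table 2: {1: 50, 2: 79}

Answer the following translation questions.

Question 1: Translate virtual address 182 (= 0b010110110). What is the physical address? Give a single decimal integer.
vaddr = 182 = 0b010110110
Split: l1_idx=1, l2_idx=1, offset=22
L1[1] = 1
L2[1][1] = 55
paddr = 55 * 32 + 22 = 1782

Answer: 1782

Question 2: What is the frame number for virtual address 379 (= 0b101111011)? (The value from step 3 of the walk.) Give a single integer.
vaddr = 379: l1_idx=2, l2_idx=3
L1[2] = 0; L2[0][3] = 74

Answer: 74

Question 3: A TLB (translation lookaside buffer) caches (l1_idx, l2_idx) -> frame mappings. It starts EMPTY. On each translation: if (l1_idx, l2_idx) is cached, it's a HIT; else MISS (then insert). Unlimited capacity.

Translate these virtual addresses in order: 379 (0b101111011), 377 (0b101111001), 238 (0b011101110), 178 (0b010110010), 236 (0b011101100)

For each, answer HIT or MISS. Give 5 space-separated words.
vaddr=379: (2,3) not in TLB -> MISS, insert
vaddr=377: (2,3) in TLB -> HIT
vaddr=238: (1,3) not in TLB -> MISS, insert
vaddr=178: (1,1) not in TLB -> MISS, insert
vaddr=236: (1,3) in TLB -> HIT

Answer: MISS HIT MISS MISS HIT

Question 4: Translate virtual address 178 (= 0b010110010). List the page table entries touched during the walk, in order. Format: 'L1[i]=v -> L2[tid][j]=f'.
vaddr = 178 = 0b010110010
Split: l1_idx=1, l2_idx=1, offset=18

Answer: L1[1]=1 -> L2[1][1]=55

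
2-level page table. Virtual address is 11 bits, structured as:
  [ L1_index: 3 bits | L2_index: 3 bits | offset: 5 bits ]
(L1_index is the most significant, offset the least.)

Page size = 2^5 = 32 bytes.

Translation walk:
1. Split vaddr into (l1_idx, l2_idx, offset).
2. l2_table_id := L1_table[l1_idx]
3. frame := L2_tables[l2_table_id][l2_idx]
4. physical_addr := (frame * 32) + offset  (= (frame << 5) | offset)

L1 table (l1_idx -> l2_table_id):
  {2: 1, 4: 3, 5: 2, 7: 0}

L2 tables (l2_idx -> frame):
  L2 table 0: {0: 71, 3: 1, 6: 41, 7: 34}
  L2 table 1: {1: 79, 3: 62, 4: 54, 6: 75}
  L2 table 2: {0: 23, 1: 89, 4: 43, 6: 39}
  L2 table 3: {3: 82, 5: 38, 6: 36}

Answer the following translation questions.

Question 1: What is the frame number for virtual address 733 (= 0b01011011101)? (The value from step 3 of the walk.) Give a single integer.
vaddr = 733: l1_idx=2, l2_idx=6
L1[2] = 1; L2[1][6] = 75

Answer: 75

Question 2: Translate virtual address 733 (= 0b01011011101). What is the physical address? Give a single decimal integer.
vaddr = 733 = 0b01011011101
Split: l1_idx=2, l2_idx=6, offset=29
L1[2] = 1
L2[1][6] = 75
paddr = 75 * 32 + 29 = 2429

Answer: 2429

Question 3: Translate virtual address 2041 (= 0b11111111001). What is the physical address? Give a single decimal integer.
Answer: 1113

Derivation:
vaddr = 2041 = 0b11111111001
Split: l1_idx=7, l2_idx=7, offset=25
L1[7] = 0
L2[0][7] = 34
paddr = 34 * 32 + 25 = 1113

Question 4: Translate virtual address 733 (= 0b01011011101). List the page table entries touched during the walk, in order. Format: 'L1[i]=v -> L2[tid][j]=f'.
vaddr = 733 = 0b01011011101
Split: l1_idx=2, l2_idx=6, offset=29

Answer: L1[2]=1 -> L2[1][6]=75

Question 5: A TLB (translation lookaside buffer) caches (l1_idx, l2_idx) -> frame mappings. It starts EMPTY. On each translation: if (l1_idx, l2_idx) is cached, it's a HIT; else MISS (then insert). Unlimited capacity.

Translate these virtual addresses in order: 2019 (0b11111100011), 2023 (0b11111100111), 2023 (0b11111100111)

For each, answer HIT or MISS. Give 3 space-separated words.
vaddr=2019: (7,7) not in TLB -> MISS, insert
vaddr=2023: (7,7) in TLB -> HIT
vaddr=2023: (7,7) in TLB -> HIT

Answer: MISS HIT HIT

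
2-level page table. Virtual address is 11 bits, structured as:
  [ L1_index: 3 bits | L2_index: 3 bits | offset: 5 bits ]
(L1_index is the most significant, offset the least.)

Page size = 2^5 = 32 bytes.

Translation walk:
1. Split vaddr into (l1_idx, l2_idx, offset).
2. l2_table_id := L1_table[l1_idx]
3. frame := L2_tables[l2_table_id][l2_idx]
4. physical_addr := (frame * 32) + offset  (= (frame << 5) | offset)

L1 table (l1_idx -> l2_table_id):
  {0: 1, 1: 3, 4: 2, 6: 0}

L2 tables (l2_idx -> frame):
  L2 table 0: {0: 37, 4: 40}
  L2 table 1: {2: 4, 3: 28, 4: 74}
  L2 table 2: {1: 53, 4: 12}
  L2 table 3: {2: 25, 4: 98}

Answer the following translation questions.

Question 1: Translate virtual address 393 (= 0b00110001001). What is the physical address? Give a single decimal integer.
vaddr = 393 = 0b00110001001
Split: l1_idx=1, l2_idx=4, offset=9
L1[1] = 3
L2[3][4] = 98
paddr = 98 * 32 + 9 = 3145

Answer: 3145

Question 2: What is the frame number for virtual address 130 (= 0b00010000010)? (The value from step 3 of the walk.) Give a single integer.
Answer: 74

Derivation:
vaddr = 130: l1_idx=0, l2_idx=4
L1[0] = 1; L2[1][4] = 74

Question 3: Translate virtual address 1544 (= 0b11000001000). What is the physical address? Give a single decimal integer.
Answer: 1192

Derivation:
vaddr = 1544 = 0b11000001000
Split: l1_idx=6, l2_idx=0, offset=8
L1[6] = 0
L2[0][0] = 37
paddr = 37 * 32 + 8 = 1192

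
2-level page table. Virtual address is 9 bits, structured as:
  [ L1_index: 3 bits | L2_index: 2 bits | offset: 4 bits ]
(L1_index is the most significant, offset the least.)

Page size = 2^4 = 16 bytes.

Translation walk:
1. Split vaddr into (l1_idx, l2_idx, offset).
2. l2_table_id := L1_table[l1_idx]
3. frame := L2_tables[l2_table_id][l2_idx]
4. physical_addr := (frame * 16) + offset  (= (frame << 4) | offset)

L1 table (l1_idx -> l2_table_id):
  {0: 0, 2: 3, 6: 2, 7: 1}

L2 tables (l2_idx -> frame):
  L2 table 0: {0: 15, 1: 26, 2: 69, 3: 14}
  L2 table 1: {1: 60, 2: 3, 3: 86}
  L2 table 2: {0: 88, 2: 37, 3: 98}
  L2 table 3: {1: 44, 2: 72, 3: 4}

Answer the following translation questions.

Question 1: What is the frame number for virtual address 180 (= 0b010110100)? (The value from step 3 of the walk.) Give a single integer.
Answer: 4

Derivation:
vaddr = 180: l1_idx=2, l2_idx=3
L1[2] = 3; L2[3][3] = 4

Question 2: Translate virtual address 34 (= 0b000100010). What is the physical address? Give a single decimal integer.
Answer: 1106

Derivation:
vaddr = 34 = 0b000100010
Split: l1_idx=0, l2_idx=2, offset=2
L1[0] = 0
L2[0][2] = 69
paddr = 69 * 16 + 2 = 1106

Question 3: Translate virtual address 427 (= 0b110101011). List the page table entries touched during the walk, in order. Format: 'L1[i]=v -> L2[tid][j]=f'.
Answer: L1[6]=2 -> L2[2][2]=37

Derivation:
vaddr = 427 = 0b110101011
Split: l1_idx=6, l2_idx=2, offset=11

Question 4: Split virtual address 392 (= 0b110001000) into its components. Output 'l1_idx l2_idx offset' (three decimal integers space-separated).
vaddr = 392 = 0b110001000
  top 3 bits -> l1_idx = 6
  next 2 bits -> l2_idx = 0
  bottom 4 bits -> offset = 8

Answer: 6 0 8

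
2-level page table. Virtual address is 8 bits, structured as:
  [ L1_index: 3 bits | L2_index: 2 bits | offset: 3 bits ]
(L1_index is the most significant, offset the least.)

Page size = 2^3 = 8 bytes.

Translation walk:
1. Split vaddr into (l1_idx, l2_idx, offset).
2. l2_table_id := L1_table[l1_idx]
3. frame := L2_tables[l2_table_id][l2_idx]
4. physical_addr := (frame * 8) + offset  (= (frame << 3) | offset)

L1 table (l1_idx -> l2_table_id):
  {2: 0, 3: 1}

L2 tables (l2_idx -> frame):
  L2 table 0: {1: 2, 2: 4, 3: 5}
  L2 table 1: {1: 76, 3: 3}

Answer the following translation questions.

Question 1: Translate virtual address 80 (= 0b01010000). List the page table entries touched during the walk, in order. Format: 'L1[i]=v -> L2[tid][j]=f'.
vaddr = 80 = 0b01010000
Split: l1_idx=2, l2_idx=2, offset=0

Answer: L1[2]=0 -> L2[0][2]=4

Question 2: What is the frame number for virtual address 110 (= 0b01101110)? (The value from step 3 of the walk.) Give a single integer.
Answer: 76

Derivation:
vaddr = 110: l1_idx=3, l2_idx=1
L1[3] = 1; L2[1][1] = 76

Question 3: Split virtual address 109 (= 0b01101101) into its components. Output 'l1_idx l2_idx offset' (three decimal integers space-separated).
vaddr = 109 = 0b01101101
  top 3 bits -> l1_idx = 3
  next 2 bits -> l2_idx = 1
  bottom 3 bits -> offset = 5

Answer: 3 1 5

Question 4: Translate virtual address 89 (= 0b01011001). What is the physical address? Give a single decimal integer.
Answer: 41

Derivation:
vaddr = 89 = 0b01011001
Split: l1_idx=2, l2_idx=3, offset=1
L1[2] = 0
L2[0][3] = 5
paddr = 5 * 8 + 1 = 41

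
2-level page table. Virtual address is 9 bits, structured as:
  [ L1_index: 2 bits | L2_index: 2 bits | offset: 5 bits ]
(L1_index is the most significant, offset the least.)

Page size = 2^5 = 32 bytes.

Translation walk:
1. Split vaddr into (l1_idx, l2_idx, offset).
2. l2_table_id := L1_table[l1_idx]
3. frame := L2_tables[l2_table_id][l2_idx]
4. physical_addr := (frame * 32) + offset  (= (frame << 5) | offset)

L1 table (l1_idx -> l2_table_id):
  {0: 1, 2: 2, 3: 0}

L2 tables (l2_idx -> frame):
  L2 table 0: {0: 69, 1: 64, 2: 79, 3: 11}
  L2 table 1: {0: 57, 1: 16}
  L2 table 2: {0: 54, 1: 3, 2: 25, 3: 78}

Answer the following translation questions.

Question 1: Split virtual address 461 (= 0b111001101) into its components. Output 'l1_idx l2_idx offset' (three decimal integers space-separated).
Answer: 3 2 13

Derivation:
vaddr = 461 = 0b111001101
  top 2 bits -> l1_idx = 3
  next 2 bits -> l2_idx = 2
  bottom 5 bits -> offset = 13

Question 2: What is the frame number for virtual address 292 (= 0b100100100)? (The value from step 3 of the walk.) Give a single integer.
vaddr = 292: l1_idx=2, l2_idx=1
L1[2] = 2; L2[2][1] = 3

Answer: 3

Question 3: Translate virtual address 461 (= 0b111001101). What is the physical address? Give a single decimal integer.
vaddr = 461 = 0b111001101
Split: l1_idx=3, l2_idx=2, offset=13
L1[3] = 0
L2[0][2] = 79
paddr = 79 * 32 + 13 = 2541

Answer: 2541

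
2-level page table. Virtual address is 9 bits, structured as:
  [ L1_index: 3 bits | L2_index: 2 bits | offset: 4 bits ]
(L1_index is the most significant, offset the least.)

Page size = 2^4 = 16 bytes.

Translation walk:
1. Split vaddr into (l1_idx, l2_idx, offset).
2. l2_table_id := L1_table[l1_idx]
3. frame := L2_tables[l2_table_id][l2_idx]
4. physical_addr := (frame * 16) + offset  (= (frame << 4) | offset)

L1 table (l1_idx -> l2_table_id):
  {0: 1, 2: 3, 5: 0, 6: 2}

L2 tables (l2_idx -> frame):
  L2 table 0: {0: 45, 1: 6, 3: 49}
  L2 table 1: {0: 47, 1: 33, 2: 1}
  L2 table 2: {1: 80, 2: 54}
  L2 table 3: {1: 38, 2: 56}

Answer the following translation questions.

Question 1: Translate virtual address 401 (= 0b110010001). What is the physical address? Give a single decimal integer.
vaddr = 401 = 0b110010001
Split: l1_idx=6, l2_idx=1, offset=1
L1[6] = 2
L2[2][1] = 80
paddr = 80 * 16 + 1 = 1281

Answer: 1281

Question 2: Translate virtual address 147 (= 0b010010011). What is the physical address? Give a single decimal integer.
Answer: 611

Derivation:
vaddr = 147 = 0b010010011
Split: l1_idx=2, l2_idx=1, offset=3
L1[2] = 3
L2[3][1] = 38
paddr = 38 * 16 + 3 = 611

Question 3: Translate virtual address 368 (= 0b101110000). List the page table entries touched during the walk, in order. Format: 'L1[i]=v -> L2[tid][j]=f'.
vaddr = 368 = 0b101110000
Split: l1_idx=5, l2_idx=3, offset=0

Answer: L1[5]=0 -> L2[0][3]=49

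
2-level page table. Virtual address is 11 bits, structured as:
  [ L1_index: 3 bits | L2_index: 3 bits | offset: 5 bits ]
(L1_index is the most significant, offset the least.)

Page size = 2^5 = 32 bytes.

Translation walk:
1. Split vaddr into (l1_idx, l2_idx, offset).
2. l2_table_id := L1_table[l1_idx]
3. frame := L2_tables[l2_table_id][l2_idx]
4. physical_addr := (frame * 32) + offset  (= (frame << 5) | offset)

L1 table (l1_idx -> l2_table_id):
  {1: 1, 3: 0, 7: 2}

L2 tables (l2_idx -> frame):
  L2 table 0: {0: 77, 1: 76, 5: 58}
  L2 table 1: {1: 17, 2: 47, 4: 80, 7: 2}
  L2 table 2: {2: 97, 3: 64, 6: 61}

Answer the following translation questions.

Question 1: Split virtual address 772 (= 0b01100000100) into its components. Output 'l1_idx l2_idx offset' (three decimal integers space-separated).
vaddr = 772 = 0b01100000100
  top 3 bits -> l1_idx = 3
  next 3 bits -> l2_idx = 0
  bottom 5 bits -> offset = 4

Answer: 3 0 4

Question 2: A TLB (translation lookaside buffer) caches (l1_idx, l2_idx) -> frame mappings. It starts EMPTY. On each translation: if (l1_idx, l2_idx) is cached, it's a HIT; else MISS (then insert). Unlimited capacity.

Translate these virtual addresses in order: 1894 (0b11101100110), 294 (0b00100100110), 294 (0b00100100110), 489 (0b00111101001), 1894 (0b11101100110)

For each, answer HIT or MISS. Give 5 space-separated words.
vaddr=1894: (7,3) not in TLB -> MISS, insert
vaddr=294: (1,1) not in TLB -> MISS, insert
vaddr=294: (1,1) in TLB -> HIT
vaddr=489: (1,7) not in TLB -> MISS, insert
vaddr=1894: (7,3) in TLB -> HIT

Answer: MISS MISS HIT MISS HIT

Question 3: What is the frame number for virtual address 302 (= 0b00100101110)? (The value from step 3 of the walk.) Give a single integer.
vaddr = 302: l1_idx=1, l2_idx=1
L1[1] = 1; L2[1][1] = 17

Answer: 17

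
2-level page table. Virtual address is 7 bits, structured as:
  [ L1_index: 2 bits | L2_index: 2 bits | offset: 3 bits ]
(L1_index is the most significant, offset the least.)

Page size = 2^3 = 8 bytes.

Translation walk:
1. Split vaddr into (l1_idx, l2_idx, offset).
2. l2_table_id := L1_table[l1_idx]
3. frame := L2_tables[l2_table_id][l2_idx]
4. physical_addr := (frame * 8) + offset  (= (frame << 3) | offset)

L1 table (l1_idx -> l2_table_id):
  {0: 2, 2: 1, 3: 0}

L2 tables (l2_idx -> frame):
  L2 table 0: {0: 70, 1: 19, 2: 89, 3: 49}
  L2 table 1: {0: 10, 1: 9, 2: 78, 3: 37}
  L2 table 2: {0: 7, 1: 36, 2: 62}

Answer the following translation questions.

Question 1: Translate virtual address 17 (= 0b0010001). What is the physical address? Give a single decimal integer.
Answer: 497

Derivation:
vaddr = 17 = 0b0010001
Split: l1_idx=0, l2_idx=2, offset=1
L1[0] = 2
L2[2][2] = 62
paddr = 62 * 8 + 1 = 497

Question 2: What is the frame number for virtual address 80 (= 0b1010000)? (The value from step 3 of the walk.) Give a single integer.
vaddr = 80: l1_idx=2, l2_idx=2
L1[2] = 1; L2[1][2] = 78

Answer: 78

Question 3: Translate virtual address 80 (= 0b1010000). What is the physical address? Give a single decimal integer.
Answer: 624

Derivation:
vaddr = 80 = 0b1010000
Split: l1_idx=2, l2_idx=2, offset=0
L1[2] = 1
L2[1][2] = 78
paddr = 78 * 8 + 0 = 624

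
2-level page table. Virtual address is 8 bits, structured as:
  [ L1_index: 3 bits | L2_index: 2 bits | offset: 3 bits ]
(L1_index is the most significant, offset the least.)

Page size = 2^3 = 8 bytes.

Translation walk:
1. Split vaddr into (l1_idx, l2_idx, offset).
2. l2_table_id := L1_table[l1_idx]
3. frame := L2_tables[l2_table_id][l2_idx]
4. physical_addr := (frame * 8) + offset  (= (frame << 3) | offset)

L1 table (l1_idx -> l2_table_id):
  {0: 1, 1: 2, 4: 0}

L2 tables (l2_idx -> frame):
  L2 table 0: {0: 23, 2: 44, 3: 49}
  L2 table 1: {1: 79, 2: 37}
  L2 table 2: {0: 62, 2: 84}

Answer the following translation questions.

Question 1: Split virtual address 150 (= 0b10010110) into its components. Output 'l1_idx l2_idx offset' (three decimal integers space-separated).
vaddr = 150 = 0b10010110
  top 3 bits -> l1_idx = 4
  next 2 bits -> l2_idx = 2
  bottom 3 bits -> offset = 6

Answer: 4 2 6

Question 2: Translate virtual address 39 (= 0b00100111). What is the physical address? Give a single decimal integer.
vaddr = 39 = 0b00100111
Split: l1_idx=1, l2_idx=0, offset=7
L1[1] = 2
L2[2][0] = 62
paddr = 62 * 8 + 7 = 503

Answer: 503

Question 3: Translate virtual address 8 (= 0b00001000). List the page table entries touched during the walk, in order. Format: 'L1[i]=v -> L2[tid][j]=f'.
vaddr = 8 = 0b00001000
Split: l1_idx=0, l2_idx=1, offset=0

Answer: L1[0]=1 -> L2[1][1]=79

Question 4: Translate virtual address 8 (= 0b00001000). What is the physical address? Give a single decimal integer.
vaddr = 8 = 0b00001000
Split: l1_idx=0, l2_idx=1, offset=0
L1[0] = 1
L2[1][1] = 79
paddr = 79 * 8 + 0 = 632

Answer: 632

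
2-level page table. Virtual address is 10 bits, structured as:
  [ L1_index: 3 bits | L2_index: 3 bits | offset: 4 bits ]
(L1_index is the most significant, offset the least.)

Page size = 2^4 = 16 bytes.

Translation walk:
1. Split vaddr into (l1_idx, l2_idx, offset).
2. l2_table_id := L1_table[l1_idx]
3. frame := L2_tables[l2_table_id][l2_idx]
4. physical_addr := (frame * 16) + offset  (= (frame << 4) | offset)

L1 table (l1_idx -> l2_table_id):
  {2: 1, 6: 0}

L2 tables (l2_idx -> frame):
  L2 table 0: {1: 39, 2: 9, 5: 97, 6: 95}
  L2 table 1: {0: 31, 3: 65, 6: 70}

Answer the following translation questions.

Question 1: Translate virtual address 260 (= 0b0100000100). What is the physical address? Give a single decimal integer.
vaddr = 260 = 0b0100000100
Split: l1_idx=2, l2_idx=0, offset=4
L1[2] = 1
L2[1][0] = 31
paddr = 31 * 16 + 4 = 500

Answer: 500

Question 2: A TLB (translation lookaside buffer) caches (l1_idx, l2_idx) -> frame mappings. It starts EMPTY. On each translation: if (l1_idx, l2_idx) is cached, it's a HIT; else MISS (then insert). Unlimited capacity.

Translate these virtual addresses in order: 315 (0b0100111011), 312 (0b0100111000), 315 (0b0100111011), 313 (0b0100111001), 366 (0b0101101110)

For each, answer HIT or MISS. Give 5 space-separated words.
vaddr=315: (2,3) not in TLB -> MISS, insert
vaddr=312: (2,3) in TLB -> HIT
vaddr=315: (2,3) in TLB -> HIT
vaddr=313: (2,3) in TLB -> HIT
vaddr=366: (2,6) not in TLB -> MISS, insert

Answer: MISS HIT HIT HIT MISS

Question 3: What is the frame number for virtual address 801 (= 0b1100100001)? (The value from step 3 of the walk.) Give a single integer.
Answer: 9

Derivation:
vaddr = 801: l1_idx=6, l2_idx=2
L1[6] = 0; L2[0][2] = 9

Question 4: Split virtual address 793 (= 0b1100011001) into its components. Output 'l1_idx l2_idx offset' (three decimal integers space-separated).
vaddr = 793 = 0b1100011001
  top 3 bits -> l1_idx = 6
  next 3 bits -> l2_idx = 1
  bottom 4 bits -> offset = 9

Answer: 6 1 9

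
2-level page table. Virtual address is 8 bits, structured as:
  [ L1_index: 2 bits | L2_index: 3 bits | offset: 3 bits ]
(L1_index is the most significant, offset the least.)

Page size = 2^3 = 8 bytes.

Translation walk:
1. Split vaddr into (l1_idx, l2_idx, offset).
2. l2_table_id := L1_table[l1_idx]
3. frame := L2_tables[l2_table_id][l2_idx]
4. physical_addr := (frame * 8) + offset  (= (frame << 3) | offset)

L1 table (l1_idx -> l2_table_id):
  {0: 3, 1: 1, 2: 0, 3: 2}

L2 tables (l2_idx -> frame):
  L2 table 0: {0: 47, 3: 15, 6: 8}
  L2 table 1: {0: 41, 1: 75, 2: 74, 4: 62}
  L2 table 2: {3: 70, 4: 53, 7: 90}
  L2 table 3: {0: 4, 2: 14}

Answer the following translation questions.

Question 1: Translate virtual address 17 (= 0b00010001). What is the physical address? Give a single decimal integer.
Answer: 113

Derivation:
vaddr = 17 = 0b00010001
Split: l1_idx=0, l2_idx=2, offset=1
L1[0] = 3
L2[3][2] = 14
paddr = 14 * 8 + 1 = 113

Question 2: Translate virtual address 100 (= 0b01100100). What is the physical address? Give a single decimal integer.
Answer: 500

Derivation:
vaddr = 100 = 0b01100100
Split: l1_idx=1, l2_idx=4, offset=4
L1[1] = 1
L2[1][4] = 62
paddr = 62 * 8 + 4 = 500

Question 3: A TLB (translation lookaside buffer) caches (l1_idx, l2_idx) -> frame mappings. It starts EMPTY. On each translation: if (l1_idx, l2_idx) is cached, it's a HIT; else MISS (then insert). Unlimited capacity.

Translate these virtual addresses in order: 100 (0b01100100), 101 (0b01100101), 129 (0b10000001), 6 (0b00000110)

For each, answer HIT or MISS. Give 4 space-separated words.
Answer: MISS HIT MISS MISS

Derivation:
vaddr=100: (1,4) not in TLB -> MISS, insert
vaddr=101: (1,4) in TLB -> HIT
vaddr=129: (2,0) not in TLB -> MISS, insert
vaddr=6: (0,0) not in TLB -> MISS, insert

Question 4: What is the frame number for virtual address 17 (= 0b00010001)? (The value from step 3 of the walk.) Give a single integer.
vaddr = 17: l1_idx=0, l2_idx=2
L1[0] = 3; L2[3][2] = 14

Answer: 14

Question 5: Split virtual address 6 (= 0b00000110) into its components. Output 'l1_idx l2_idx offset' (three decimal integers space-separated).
vaddr = 6 = 0b00000110
  top 2 bits -> l1_idx = 0
  next 3 bits -> l2_idx = 0
  bottom 3 bits -> offset = 6

Answer: 0 0 6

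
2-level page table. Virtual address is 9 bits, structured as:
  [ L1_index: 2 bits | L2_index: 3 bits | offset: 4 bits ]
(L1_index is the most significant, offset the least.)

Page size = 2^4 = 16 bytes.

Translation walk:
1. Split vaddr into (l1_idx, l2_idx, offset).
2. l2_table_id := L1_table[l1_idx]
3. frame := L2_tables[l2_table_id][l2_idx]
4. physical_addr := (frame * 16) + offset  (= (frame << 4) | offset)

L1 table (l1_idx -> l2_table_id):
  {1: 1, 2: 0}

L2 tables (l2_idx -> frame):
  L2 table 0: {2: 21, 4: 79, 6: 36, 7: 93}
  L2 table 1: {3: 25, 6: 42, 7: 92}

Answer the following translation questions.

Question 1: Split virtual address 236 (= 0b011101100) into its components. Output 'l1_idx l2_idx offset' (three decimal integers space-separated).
Answer: 1 6 12

Derivation:
vaddr = 236 = 0b011101100
  top 2 bits -> l1_idx = 1
  next 3 bits -> l2_idx = 6
  bottom 4 bits -> offset = 12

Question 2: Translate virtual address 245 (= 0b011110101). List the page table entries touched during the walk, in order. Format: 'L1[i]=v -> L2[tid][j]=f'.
vaddr = 245 = 0b011110101
Split: l1_idx=1, l2_idx=7, offset=5

Answer: L1[1]=1 -> L2[1][7]=92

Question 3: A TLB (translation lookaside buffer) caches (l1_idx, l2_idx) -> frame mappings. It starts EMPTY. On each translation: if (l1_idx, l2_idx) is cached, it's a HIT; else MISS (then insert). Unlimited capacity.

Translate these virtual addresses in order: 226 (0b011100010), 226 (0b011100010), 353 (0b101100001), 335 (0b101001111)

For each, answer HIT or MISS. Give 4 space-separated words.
vaddr=226: (1,6) not in TLB -> MISS, insert
vaddr=226: (1,6) in TLB -> HIT
vaddr=353: (2,6) not in TLB -> MISS, insert
vaddr=335: (2,4) not in TLB -> MISS, insert

Answer: MISS HIT MISS MISS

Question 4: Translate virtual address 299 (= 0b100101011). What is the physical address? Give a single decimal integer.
Answer: 347

Derivation:
vaddr = 299 = 0b100101011
Split: l1_idx=2, l2_idx=2, offset=11
L1[2] = 0
L2[0][2] = 21
paddr = 21 * 16 + 11 = 347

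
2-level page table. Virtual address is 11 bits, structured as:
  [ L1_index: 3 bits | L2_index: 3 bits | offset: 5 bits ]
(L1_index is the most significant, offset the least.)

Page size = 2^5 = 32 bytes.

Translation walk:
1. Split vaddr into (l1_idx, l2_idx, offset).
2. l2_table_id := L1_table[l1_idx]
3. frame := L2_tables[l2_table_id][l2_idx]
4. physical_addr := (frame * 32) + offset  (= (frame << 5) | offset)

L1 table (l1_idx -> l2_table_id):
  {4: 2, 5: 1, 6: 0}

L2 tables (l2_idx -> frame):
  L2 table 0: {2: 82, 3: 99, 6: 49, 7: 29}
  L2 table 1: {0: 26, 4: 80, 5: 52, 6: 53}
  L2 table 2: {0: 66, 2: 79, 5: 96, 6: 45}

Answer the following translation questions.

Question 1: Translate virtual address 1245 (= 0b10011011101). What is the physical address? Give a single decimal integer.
Answer: 1469

Derivation:
vaddr = 1245 = 0b10011011101
Split: l1_idx=4, l2_idx=6, offset=29
L1[4] = 2
L2[2][6] = 45
paddr = 45 * 32 + 29 = 1469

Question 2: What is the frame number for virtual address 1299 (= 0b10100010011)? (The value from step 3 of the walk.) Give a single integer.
Answer: 26

Derivation:
vaddr = 1299: l1_idx=5, l2_idx=0
L1[5] = 1; L2[1][0] = 26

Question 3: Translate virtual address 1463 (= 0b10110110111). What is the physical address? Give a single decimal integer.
Answer: 1687

Derivation:
vaddr = 1463 = 0b10110110111
Split: l1_idx=5, l2_idx=5, offset=23
L1[5] = 1
L2[1][5] = 52
paddr = 52 * 32 + 23 = 1687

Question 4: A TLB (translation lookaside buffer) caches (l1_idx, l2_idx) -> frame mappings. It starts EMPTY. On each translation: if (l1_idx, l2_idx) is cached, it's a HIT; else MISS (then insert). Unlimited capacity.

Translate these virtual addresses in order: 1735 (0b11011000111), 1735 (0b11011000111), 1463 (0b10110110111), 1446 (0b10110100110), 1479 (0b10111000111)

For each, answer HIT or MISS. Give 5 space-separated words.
vaddr=1735: (6,6) not in TLB -> MISS, insert
vaddr=1735: (6,6) in TLB -> HIT
vaddr=1463: (5,5) not in TLB -> MISS, insert
vaddr=1446: (5,5) in TLB -> HIT
vaddr=1479: (5,6) not in TLB -> MISS, insert

Answer: MISS HIT MISS HIT MISS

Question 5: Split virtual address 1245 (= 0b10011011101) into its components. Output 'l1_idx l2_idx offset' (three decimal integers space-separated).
Answer: 4 6 29

Derivation:
vaddr = 1245 = 0b10011011101
  top 3 bits -> l1_idx = 4
  next 3 bits -> l2_idx = 6
  bottom 5 bits -> offset = 29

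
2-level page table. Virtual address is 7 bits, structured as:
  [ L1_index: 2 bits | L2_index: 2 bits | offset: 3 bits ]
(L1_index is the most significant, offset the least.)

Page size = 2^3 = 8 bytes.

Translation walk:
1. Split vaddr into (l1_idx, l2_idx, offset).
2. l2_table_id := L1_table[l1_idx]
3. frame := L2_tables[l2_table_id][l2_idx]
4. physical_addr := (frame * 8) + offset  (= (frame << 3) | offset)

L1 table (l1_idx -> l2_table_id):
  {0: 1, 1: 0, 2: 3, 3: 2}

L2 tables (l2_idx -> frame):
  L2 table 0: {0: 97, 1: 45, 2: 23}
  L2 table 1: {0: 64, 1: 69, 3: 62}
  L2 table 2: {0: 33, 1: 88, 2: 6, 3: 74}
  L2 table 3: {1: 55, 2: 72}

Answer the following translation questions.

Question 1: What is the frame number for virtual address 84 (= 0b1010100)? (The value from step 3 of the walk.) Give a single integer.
Answer: 72

Derivation:
vaddr = 84: l1_idx=2, l2_idx=2
L1[2] = 3; L2[3][2] = 72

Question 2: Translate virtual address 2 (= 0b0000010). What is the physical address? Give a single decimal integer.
vaddr = 2 = 0b0000010
Split: l1_idx=0, l2_idx=0, offset=2
L1[0] = 1
L2[1][0] = 64
paddr = 64 * 8 + 2 = 514

Answer: 514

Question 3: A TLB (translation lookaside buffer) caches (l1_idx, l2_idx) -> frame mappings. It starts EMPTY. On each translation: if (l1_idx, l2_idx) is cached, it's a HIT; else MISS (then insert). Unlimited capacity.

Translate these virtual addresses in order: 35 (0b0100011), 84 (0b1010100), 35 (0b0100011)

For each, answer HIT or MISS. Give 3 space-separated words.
Answer: MISS MISS HIT

Derivation:
vaddr=35: (1,0) not in TLB -> MISS, insert
vaddr=84: (2,2) not in TLB -> MISS, insert
vaddr=35: (1,0) in TLB -> HIT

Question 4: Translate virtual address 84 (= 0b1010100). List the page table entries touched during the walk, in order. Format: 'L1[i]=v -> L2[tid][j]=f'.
vaddr = 84 = 0b1010100
Split: l1_idx=2, l2_idx=2, offset=4

Answer: L1[2]=3 -> L2[3][2]=72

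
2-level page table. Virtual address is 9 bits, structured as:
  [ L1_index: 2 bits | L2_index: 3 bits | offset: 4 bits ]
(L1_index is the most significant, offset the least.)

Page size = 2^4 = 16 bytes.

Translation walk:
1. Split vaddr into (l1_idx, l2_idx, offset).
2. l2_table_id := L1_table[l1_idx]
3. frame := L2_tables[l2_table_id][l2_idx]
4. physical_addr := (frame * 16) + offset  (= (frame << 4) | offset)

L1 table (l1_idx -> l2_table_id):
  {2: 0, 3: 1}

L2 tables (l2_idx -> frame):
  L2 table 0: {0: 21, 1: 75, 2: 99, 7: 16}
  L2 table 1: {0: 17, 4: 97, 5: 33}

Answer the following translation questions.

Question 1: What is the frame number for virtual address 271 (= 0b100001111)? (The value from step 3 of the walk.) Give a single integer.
vaddr = 271: l1_idx=2, l2_idx=0
L1[2] = 0; L2[0][0] = 21

Answer: 21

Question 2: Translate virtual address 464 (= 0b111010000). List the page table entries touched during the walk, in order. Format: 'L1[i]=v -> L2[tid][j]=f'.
vaddr = 464 = 0b111010000
Split: l1_idx=3, l2_idx=5, offset=0

Answer: L1[3]=1 -> L2[1][5]=33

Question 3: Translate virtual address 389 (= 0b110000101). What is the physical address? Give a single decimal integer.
Answer: 277

Derivation:
vaddr = 389 = 0b110000101
Split: l1_idx=3, l2_idx=0, offset=5
L1[3] = 1
L2[1][0] = 17
paddr = 17 * 16 + 5 = 277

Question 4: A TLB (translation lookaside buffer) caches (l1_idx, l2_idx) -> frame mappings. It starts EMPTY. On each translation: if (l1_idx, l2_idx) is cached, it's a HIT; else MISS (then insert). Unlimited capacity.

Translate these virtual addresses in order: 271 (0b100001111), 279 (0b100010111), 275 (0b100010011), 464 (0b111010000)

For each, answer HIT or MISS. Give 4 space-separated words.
Answer: MISS MISS HIT MISS

Derivation:
vaddr=271: (2,0) not in TLB -> MISS, insert
vaddr=279: (2,1) not in TLB -> MISS, insert
vaddr=275: (2,1) in TLB -> HIT
vaddr=464: (3,5) not in TLB -> MISS, insert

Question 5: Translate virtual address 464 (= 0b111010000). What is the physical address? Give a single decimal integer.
Answer: 528

Derivation:
vaddr = 464 = 0b111010000
Split: l1_idx=3, l2_idx=5, offset=0
L1[3] = 1
L2[1][5] = 33
paddr = 33 * 16 + 0 = 528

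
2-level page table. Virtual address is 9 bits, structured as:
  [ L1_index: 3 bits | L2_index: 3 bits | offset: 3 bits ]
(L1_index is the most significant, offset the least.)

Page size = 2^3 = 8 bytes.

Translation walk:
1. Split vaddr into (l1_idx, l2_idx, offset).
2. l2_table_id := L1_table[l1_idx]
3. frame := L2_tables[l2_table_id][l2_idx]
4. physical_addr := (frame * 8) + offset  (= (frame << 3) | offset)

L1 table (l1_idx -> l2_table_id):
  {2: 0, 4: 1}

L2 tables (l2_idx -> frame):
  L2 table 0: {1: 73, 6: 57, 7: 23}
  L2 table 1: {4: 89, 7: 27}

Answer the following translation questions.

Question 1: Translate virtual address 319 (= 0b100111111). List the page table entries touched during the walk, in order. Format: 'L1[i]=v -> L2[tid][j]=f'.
Answer: L1[4]=1 -> L2[1][7]=27

Derivation:
vaddr = 319 = 0b100111111
Split: l1_idx=4, l2_idx=7, offset=7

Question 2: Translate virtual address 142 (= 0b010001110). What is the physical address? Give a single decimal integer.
vaddr = 142 = 0b010001110
Split: l1_idx=2, l2_idx=1, offset=6
L1[2] = 0
L2[0][1] = 73
paddr = 73 * 8 + 6 = 590

Answer: 590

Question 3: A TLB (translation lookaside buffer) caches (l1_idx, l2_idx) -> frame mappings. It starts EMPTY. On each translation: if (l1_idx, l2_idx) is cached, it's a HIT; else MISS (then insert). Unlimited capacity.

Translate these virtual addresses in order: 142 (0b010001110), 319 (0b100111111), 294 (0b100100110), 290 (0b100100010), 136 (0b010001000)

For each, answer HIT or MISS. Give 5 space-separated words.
Answer: MISS MISS MISS HIT HIT

Derivation:
vaddr=142: (2,1) not in TLB -> MISS, insert
vaddr=319: (4,7) not in TLB -> MISS, insert
vaddr=294: (4,4) not in TLB -> MISS, insert
vaddr=290: (4,4) in TLB -> HIT
vaddr=136: (2,1) in TLB -> HIT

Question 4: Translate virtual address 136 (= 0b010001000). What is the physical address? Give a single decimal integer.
Answer: 584

Derivation:
vaddr = 136 = 0b010001000
Split: l1_idx=2, l2_idx=1, offset=0
L1[2] = 0
L2[0][1] = 73
paddr = 73 * 8 + 0 = 584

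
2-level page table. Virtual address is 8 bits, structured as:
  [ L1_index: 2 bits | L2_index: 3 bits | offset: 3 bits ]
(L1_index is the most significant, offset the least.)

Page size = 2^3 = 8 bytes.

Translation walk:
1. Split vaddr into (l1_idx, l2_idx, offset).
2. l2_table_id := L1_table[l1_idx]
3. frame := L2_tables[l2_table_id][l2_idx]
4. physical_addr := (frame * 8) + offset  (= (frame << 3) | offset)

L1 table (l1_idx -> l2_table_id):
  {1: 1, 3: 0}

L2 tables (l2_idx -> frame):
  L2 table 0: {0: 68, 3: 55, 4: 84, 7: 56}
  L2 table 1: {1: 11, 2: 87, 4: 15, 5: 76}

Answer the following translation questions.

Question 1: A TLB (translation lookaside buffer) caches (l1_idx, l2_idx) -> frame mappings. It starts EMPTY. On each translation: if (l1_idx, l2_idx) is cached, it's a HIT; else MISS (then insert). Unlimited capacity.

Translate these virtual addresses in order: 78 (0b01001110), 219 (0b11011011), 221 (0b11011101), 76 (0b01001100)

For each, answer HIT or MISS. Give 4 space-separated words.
vaddr=78: (1,1) not in TLB -> MISS, insert
vaddr=219: (3,3) not in TLB -> MISS, insert
vaddr=221: (3,3) in TLB -> HIT
vaddr=76: (1,1) in TLB -> HIT

Answer: MISS MISS HIT HIT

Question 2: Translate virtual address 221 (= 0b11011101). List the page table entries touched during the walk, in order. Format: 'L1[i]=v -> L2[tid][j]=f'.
vaddr = 221 = 0b11011101
Split: l1_idx=3, l2_idx=3, offset=5

Answer: L1[3]=0 -> L2[0][3]=55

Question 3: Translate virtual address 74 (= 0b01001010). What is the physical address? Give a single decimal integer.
vaddr = 74 = 0b01001010
Split: l1_idx=1, l2_idx=1, offset=2
L1[1] = 1
L2[1][1] = 11
paddr = 11 * 8 + 2 = 90

Answer: 90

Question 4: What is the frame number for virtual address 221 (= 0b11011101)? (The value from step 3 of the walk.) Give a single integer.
Answer: 55

Derivation:
vaddr = 221: l1_idx=3, l2_idx=3
L1[3] = 0; L2[0][3] = 55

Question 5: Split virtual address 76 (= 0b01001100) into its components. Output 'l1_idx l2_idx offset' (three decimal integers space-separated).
Answer: 1 1 4

Derivation:
vaddr = 76 = 0b01001100
  top 2 bits -> l1_idx = 1
  next 3 bits -> l2_idx = 1
  bottom 3 bits -> offset = 4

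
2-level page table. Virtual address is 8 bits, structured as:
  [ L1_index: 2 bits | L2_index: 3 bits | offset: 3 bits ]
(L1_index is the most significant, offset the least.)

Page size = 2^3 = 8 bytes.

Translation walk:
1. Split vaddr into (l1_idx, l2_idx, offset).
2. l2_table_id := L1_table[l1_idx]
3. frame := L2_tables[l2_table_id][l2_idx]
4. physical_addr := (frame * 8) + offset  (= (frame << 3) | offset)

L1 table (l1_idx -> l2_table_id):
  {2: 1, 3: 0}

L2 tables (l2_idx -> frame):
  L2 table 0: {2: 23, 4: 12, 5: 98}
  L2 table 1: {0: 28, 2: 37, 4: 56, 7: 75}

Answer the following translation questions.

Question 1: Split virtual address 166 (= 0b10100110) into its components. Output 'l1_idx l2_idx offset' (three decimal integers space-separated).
vaddr = 166 = 0b10100110
  top 2 bits -> l1_idx = 2
  next 3 bits -> l2_idx = 4
  bottom 3 bits -> offset = 6

Answer: 2 4 6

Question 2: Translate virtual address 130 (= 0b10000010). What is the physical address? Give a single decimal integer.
Answer: 226

Derivation:
vaddr = 130 = 0b10000010
Split: l1_idx=2, l2_idx=0, offset=2
L1[2] = 1
L2[1][0] = 28
paddr = 28 * 8 + 2 = 226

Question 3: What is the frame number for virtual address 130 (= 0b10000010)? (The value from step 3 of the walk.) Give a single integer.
Answer: 28

Derivation:
vaddr = 130: l1_idx=2, l2_idx=0
L1[2] = 1; L2[1][0] = 28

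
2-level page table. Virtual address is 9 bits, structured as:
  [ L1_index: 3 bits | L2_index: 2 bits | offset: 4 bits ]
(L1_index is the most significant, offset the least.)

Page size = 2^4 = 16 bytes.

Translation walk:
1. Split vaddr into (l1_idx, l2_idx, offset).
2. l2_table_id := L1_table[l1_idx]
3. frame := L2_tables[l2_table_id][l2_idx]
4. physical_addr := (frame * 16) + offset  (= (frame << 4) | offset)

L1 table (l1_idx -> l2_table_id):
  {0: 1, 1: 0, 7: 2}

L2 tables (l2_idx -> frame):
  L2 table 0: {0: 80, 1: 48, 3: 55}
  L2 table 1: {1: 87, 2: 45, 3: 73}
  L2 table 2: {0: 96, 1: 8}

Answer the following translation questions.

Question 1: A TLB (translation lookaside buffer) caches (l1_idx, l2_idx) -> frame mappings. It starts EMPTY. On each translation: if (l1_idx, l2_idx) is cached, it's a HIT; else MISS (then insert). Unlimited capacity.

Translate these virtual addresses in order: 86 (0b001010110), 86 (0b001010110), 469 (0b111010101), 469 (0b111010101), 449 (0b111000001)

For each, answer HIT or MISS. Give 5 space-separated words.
Answer: MISS HIT MISS HIT MISS

Derivation:
vaddr=86: (1,1) not in TLB -> MISS, insert
vaddr=86: (1,1) in TLB -> HIT
vaddr=469: (7,1) not in TLB -> MISS, insert
vaddr=469: (7,1) in TLB -> HIT
vaddr=449: (7,0) not in TLB -> MISS, insert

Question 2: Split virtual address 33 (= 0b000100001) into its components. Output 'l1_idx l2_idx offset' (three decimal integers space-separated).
vaddr = 33 = 0b000100001
  top 3 bits -> l1_idx = 0
  next 2 bits -> l2_idx = 2
  bottom 4 bits -> offset = 1

Answer: 0 2 1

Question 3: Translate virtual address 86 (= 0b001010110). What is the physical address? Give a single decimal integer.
Answer: 774

Derivation:
vaddr = 86 = 0b001010110
Split: l1_idx=1, l2_idx=1, offset=6
L1[1] = 0
L2[0][1] = 48
paddr = 48 * 16 + 6 = 774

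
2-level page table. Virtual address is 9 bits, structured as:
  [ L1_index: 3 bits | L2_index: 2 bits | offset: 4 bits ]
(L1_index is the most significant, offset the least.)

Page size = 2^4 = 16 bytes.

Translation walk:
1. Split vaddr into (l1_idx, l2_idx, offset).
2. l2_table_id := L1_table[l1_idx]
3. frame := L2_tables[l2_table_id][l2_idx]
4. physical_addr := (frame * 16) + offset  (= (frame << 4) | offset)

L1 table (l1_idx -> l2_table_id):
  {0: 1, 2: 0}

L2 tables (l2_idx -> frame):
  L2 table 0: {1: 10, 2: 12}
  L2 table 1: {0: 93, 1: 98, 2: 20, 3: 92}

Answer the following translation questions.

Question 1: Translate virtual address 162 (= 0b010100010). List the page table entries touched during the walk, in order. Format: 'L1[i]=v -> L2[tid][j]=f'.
vaddr = 162 = 0b010100010
Split: l1_idx=2, l2_idx=2, offset=2

Answer: L1[2]=0 -> L2[0][2]=12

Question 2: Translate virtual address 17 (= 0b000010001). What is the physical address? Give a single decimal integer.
vaddr = 17 = 0b000010001
Split: l1_idx=0, l2_idx=1, offset=1
L1[0] = 1
L2[1][1] = 98
paddr = 98 * 16 + 1 = 1569

Answer: 1569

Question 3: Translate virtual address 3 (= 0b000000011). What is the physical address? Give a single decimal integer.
Answer: 1491

Derivation:
vaddr = 3 = 0b000000011
Split: l1_idx=0, l2_idx=0, offset=3
L1[0] = 1
L2[1][0] = 93
paddr = 93 * 16 + 3 = 1491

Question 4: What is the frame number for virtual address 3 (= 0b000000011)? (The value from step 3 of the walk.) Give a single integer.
Answer: 93

Derivation:
vaddr = 3: l1_idx=0, l2_idx=0
L1[0] = 1; L2[1][0] = 93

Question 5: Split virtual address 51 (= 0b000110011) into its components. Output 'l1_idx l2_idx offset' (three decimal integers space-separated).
Answer: 0 3 3

Derivation:
vaddr = 51 = 0b000110011
  top 3 bits -> l1_idx = 0
  next 2 bits -> l2_idx = 3
  bottom 4 bits -> offset = 3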